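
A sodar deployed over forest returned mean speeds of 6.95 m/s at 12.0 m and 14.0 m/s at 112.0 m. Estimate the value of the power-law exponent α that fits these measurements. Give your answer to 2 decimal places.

α ≈ 0.31

Power law: V₂/V₁ = (z₂/z₁)^α ⇒ α = ln(V₂/V₁) / ln(z₂/z₁)
α = ln(14.0/6.95) / ln(112.0/12.0) = ln(2.0144) / ln(9.3333)
  = 0.70032 / 2.23359 = 0.31354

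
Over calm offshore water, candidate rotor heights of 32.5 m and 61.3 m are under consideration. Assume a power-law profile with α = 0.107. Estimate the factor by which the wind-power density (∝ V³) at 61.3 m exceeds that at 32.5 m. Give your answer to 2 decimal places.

Speed ratio: V_B/V_A = (z_B/z_A)^α = (61.3/32.5)^0.107 = (1.8862)^0.107 = 1.07025
Power-density ratio: P_B/P_A = (V_B/V_A)³ = (1.07025)³ = 1.22591

1.23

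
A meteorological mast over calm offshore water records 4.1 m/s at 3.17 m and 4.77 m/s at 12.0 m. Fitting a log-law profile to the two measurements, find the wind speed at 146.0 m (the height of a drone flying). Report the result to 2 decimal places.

6.03 m/s

Log law: V ∝ ln(z/z₀). From the pair, with r = V₁/V₂ = 0.85954,
ln z₀ = (ln z₁ − r·ln z₂)/(1 − r) = (1.1537 − 0.85954×2.4849)/0.14046 = -6.9923 → z₀ = 0.0009190 m
V₃ = V₁ · ln(z₃/z₀)/ln(z₁/z₀) = 4.1 × 11.9759/8.1460 = 6.0276 m/s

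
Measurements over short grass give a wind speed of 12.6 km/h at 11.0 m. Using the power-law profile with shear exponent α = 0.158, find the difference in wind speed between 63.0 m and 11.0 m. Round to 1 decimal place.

Power law: V₂ = V₁ · (z₂/z₁)^α = 12.6 × (5.7273)^0.158 = 16.6007 km/h
ΔV = 16.6007 − 12.6 = 4.0007 km/h

4.0 km/h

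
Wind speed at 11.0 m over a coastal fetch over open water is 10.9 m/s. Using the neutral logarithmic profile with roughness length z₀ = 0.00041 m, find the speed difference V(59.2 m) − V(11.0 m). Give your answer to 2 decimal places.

1.80 m/s

Log law: V₂ = V₁ · ln(z₂/z₀)/ln(z₁/z₀) = 10.9 × 11.8803/10.1972 = 12.6990 m/s
ΔV = 12.6990 − 10.9 = 1.7990 m/s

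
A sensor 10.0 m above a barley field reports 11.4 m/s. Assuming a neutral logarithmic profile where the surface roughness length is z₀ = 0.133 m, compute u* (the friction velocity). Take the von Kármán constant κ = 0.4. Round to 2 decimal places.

u* ≈ 1.06 m/s

Log law: V(z) = (u*/κ) · ln(z/z₀) ⇒ u* = κ · V / ln(z/z₀)
u* = 0.4 × 11.4 / ln(10.0/0.133) = 0.4 × 11.4 / 4.3200
   = 4.5600 / 4.3200 = 1.0556 m/s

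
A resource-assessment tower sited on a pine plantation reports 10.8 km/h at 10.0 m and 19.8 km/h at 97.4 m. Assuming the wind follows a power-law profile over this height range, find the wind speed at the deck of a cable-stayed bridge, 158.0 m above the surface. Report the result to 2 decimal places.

22.52 km/h

First find α: α = ln(V₂/V₁)/ln(z₂/z₁) = ln(19.8/10.8)/ln(97.4/10.0) = 0.60614/2.27624 = 0.2663
Extrapolate from 97.4 m to 158.0 m: V₃ = 19.8 × (158.0/97.4)^0.2663 = 19.8 × 1.1375 = 22.5223 km/h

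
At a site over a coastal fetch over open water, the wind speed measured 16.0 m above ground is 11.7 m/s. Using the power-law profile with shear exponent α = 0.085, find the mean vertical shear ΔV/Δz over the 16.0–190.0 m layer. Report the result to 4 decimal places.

0.0157 m/s/m

Power law: V₂ = V₁ · (z₂/z₁)^α = 11.7 × (11.8750)^0.085 = 14.4388 m/s
ΔV/Δz = (14.4388 − 11.7)/(190.0 − 16.0) = 2.7388/174.0000 = 0.01574 m/s/m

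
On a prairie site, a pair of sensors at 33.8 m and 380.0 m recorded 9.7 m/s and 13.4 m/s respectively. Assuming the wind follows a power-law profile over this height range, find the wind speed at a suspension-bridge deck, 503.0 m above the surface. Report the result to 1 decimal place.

13.9 m/s

First find α: α = ln(V₂/V₁)/ln(z₂/z₁) = ln(13.4/9.7)/ln(380.0/33.8) = 0.32313/2.41971 = 0.1335
Extrapolate from 380.0 m to 503.0 m: V₃ = 13.4 × (503.0/380.0)^0.1335 = 13.4 × 1.0382 = 13.9113 m/s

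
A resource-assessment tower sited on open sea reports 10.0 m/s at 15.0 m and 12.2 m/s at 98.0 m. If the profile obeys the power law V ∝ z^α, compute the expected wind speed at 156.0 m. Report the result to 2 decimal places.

First find α: α = ln(V₂/V₁)/ln(z₂/z₁) = ln(12.2/10.0)/ln(98.0/15.0) = 0.19885/1.87692 = 0.1059
Extrapolate from 98.0 m to 156.0 m: V₃ = 12.2 × (156.0/98.0)^0.1059 = 12.2 × 1.0505 = 12.8159 m/s

12.82 m/s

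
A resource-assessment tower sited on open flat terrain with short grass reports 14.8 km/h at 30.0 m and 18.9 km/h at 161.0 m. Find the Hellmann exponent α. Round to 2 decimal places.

α ≈ 0.15

Power law: V₂/V₁ = (z₂/z₁)^α ⇒ α = ln(V₂/V₁) / ln(z₂/z₁)
α = ln(18.9/14.8) / ln(161.0/30.0) = ln(1.2770) / ln(5.3667)
  = 0.24453 / 1.68021 = 0.14554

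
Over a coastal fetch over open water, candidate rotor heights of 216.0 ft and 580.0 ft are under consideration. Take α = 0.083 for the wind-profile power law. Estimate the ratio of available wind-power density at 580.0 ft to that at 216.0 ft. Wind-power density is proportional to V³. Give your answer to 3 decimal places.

1.279

Speed ratio: V_B/V_A = (z_B/z_A)^α = (580.0/216.0)^0.083 = (2.6852)^0.083 = 1.08544
Power-density ratio: P_B/P_A = (V_B/V_A)³ = (1.08544)³ = 1.27884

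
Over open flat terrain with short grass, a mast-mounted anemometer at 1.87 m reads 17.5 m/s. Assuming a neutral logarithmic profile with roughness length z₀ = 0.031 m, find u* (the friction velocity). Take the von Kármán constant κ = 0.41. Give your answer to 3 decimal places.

u* ≈ 1.750 m/s

Log law: V(z) = (u*/κ) · ln(z/z₀) ⇒ u* = κ · V / ln(z/z₀)
u* = 0.41 × 17.5 / ln(1.87/0.031) = 0.41 × 17.5 / 4.0997
   = 7.1750 / 4.0997 = 1.7501 m/s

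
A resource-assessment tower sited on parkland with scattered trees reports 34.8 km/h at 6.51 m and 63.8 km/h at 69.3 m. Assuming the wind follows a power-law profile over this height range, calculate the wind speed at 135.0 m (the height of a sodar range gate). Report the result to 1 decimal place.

75.7 km/h

First find α: α = ln(V₂/V₁)/ln(z₂/z₁) = ln(63.8/34.8)/ln(69.3/6.51) = 0.60614/2.36511 = 0.2563
Extrapolate from 69.3 m to 135.0 m: V₃ = 63.8 × (135.0/69.3)^0.2563 = 63.8 × 1.1864 = 75.6903 km/h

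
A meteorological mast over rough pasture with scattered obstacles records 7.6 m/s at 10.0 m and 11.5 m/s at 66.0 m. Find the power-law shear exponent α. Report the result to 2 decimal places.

Power law: V₂/V₁ = (z₂/z₁)^α ⇒ α = ln(V₂/V₁) / ln(z₂/z₁)
α = ln(11.5/7.6) / ln(66.0/10.0) = ln(1.5132) / ln(6.6000)
  = 0.41420 / 1.88707 = 0.21949

α ≈ 0.22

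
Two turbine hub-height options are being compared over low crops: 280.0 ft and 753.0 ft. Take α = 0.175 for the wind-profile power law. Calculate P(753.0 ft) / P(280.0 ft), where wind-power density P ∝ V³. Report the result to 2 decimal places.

1.68

Speed ratio: V_B/V_A = (z_B/z_A)^α = (753.0/280.0)^0.175 = (2.6893)^0.175 = 1.18901
Power-density ratio: P_B/P_A = (V_B/V_A)³ = (1.18901)³ = 1.68097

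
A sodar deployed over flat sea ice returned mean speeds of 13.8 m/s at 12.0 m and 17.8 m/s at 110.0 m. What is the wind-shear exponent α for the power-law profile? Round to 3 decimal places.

Power law: V₂/V₁ = (z₂/z₁)^α ⇒ α = ln(V₂/V₁) / ln(z₂/z₁)
α = ln(17.8/13.8) / ln(110.0/12.0) = ln(1.2899) / ln(9.1667)
  = 0.25453 / 2.21557 = 0.11488

α ≈ 0.115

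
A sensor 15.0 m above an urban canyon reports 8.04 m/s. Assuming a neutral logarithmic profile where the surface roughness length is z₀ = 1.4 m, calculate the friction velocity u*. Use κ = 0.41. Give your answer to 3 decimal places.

u* ≈ 1.390 m/s

Log law: V(z) = (u*/κ) · ln(z/z₀) ⇒ u* = κ · V / ln(z/z₀)
u* = 0.41 × 8.04 / ln(15.0/1.4) = 0.41 × 8.04 / 2.3716
   = 3.2964 / 2.3716 = 1.3900 m/s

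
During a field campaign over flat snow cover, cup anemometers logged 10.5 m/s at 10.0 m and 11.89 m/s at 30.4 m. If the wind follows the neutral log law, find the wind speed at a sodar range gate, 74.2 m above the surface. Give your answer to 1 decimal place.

13.0 m/s

Log law: V ∝ ln(z/z₀). From the pair, with r = V₁/V₂ = 0.88310,
ln z₀ = (ln z₁ − r·ln z₂)/(1 − r) = (2.3026 − 0.88310×3.4144)/0.11690 = -6.0963 → z₀ = 0.002251 m
V₃ = V₁ · ln(z₃/z₀)/ln(z₁/z₀) = 10.5 × 10.4031/8.3989 = 13.0055 m/s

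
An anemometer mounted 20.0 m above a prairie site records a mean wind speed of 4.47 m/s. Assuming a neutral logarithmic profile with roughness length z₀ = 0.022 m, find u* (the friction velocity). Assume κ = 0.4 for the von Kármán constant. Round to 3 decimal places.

Log law: V(z) = (u*/κ) · ln(z/z₀) ⇒ u* = κ · V / ln(z/z₀)
u* = 0.4 × 4.47 / ln(20.0/0.022) = 0.4 × 4.47 / 6.8124
   = 1.7880 / 6.8124 = 0.2625 m/s

u* ≈ 0.262 m/s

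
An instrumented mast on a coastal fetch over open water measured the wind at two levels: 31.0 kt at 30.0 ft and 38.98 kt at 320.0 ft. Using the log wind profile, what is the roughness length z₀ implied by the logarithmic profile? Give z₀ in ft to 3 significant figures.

Log law: V(z) ∝ ln(z/z₀). With r = V₁/V₂ = 31.0/38.98 = 0.79528,
r · ln(z₂/z₀) = ln(z₁/z₀) ⇒ ln z₀ = (ln z₁ − r·ln z₂)/(1 − r)
ln z₀ = (3.40120 − 0.79528×5.76832) / 0.20472 = -5.7944
z₀ = exp(-5.7944) = 0.003045 ft

z₀ ≈ 0.00304 ft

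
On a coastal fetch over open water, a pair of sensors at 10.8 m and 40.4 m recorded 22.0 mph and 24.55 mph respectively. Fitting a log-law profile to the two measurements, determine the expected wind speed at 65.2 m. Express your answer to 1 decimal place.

25.5 mph

Log law: V ∝ ln(z/z₀). From the pair, with r = V₁/V₂ = 0.89613,
ln z₀ = (ln z₁ − r·ln z₂)/(1 − r) = (2.3795 − 0.89613×3.6988)/0.10387 = -9.0025 → z₀ = 0.0001231 m
V₃ = V₁ · ln(z₃/z₀)/ln(z₁/z₀) = 22.0 × 13.1800/11.3821 = 25.4751 mph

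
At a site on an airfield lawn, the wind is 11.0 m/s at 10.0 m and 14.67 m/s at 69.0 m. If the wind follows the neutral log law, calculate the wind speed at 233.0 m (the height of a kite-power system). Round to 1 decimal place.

17.0 m/s

Log law: V ∝ ln(z/z₀). From the pair, with r = V₁/V₂ = 0.74983,
ln z₀ = (ln z₁ − r·ln z₂)/(1 − r) = (2.3026 − 0.74983×4.2341)/0.25017 = -3.4867 → z₀ = 0.03060 m
V₃ = V₁ · ln(z₃/z₀)/ln(z₁/z₀) = 11.0 × 8.9378/5.7893 = 16.9822 m/s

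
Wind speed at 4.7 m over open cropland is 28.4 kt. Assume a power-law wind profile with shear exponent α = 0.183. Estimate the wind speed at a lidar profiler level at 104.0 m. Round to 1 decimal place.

50.1 kt

Power-law profile: V₂ = V₁ · (z₂/z₁)^α
V₂ = 28.4 × (104.0/4.7)^0.183 = 28.4 × (22.1277)^0.183
    = 28.4 × 1.7625 = 50.0543 kt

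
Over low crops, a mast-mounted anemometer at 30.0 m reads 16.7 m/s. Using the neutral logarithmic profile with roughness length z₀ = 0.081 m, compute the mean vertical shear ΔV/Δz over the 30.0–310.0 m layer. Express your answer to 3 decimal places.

Log law: V₂ = V₁ · ln(z₂/z₀)/ln(z₁/z₀) = 16.7 × 8.2499/5.9145 = 23.2941 m/s
ΔV/Δz = (23.2941 − 16.7)/(310.0 − 30.0) = 6.5941/280.0000 = 0.02355 m/s/m

0.024 m/s/m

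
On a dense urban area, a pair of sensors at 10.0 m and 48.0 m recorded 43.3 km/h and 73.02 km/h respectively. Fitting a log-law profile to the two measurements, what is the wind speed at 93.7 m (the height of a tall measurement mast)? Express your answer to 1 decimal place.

85.7 km/h

Log law: V ∝ ln(z/z₀). From the pair, with r = V₁/V₂ = 0.59299,
ln z₀ = (ln z₁ − r·ln z₂)/(1 − r) = (2.3026 − 0.59299×3.8712)/0.40701 = 0.0172 → z₀ = 1.017 m
V₃ = V₁ · ln(z₃/z₀)/ln(z₁/z₀) = 43.3 × 4.5229/2.2854 = 85.6934 km/h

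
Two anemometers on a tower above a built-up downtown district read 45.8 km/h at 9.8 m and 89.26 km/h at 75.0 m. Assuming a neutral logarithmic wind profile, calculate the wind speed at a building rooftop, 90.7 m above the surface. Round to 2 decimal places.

Log law: V ∝ ln(z/z₀). From the pair, with r = V₁/V₂ = 0.51311,
ln z₀ = (ln z₁ − r·ln z₂)/(1 − r) = (2.2824 − 0.51311×4.3175)/0.48689 = 0.1377 → z₀ = 1.148 m
V₃ = V₁ · ln(z₃/z₀)/ln(z₁/z₀) = 45.8 × 4.3699/2.1447 = 93.3190 km/h

93.32 km/h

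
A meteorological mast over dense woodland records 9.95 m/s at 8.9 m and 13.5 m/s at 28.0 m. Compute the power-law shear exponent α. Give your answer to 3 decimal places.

Power law: V₂/V₁ = (z₂/z₁)^α ⇒ α = ln(V₂/V₁) / ln(z₂/z₁)
α = ln(13.5/9.95) / ln(28.0/8.9) = ln(1.3568) / ln(3.1461)
  = 0.30512 / 1.14615 = 0.26621

α ≈ 0.266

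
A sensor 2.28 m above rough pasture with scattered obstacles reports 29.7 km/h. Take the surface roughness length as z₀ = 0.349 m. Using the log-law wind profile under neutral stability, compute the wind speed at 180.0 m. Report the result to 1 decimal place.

98.8 km/h

Log law: V(z) ∝ ln(z/z₀), so V₂/V₁ = ln(z₂/z₀) / ln(z₁/z₀).
ln(180.0/0.349) = 6.2456, ln(2.28/0.349) = 1.8769
V₂ = 29.7 × 6.2456/1.8769 = 29.7 × 3.3277 = 98.8330 km/h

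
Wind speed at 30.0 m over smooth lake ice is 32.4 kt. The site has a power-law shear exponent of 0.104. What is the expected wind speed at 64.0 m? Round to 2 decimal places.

35.06 kt

Power-law profile: V₂ = V₁ · (z₂/z₁)^α
V₂ = 32.4 × (64.0/30.0)^0.104 = 32.4 × (2.1333)^0.104
    = 32.4 × 1.0820 = 35.0564 kt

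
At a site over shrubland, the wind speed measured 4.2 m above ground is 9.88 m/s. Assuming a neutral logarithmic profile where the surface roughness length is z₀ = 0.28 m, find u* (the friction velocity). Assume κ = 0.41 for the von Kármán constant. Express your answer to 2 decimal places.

u* ≈ 1.50 m/s

Log law: V(z) = (u*/κ) · ln(z/z₀) ⇒ u* = κ · V / ln(z/z₀)
u* = 0.41 × 9.88 / ln(4.2/0.28) = 0.41 × 9.88 / 2.7081
   = 4.0508 / 2.7081 = 1.4958 m/s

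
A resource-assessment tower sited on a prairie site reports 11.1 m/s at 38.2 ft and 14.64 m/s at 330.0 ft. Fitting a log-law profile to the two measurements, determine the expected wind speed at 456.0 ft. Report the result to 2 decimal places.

Log law: V ∝ ln(z/z₀). From the pair, with r = V₁/V₂ = 0.75820,
ln z₀ = (ln z₁ − r·ln z₂)/(1 − r) = (3.6428 − 0.75820×5.7991)/0.24180 = -3.1183 → z₀ = 0.04423 ft
V₃ = V₁ · ln(z₃/z₀)/ln(z₁/z₀) = 11.1 × 9.2408/6.7611 = 15.1709 m/s

15.17 m/s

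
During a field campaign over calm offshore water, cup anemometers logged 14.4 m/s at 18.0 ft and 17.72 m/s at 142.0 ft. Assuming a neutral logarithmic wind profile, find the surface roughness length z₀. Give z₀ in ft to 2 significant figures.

Log law: V(z) ∝ ln(z/z₀). With r = V₁/V₂ = 14.4/17.72 = 0.81264,
r · ln(z₂/z₀) = ln(z₁/z₀) ⇒ ln z₀ = (ln z₁ − r·ln z₂)/(1 − r)
ln z₀ = (2.89037 − 0.81264×4.95583) / 0.18736 = -6.0682
z₀ = exp(-6.0682) = 0.002315 ft

z₀ ≈ 0.0023 ft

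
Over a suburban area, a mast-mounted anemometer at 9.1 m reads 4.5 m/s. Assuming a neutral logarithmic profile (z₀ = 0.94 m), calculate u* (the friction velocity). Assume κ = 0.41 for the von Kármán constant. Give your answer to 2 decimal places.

u* ≈ 0.81 m/s

Log law: V(z) = (u*/κ) · ln(z/z₀) ⇒ u* = κ · V / ln(z/z₀)
u* = 0.41 × 4.5 / ln(9.1/0.94) = 0.41 × 4.5 / 2.2701
   = 1.8450 / 2.2701 = 0.8127 m/s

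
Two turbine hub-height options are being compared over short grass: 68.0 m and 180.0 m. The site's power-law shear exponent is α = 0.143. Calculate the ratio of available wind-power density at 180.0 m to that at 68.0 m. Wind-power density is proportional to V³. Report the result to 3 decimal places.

1.518

Speed ratio: V_B/V_A = (z_B/z_A)^α = (180.0/68.0)^0.143 = (2.6471)^0.143 = 1.14936
Power-density ratio: P_B/P_A = (V_B/V_A)³ = (1.14936)³ = 1.51833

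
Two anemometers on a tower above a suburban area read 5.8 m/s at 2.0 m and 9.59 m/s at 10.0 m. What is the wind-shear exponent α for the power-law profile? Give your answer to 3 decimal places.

Power law: V₂/V₁ = (z₂/z₁)^α ⇒ α = ln(V₂/V₁) / ln(z₂/z₁)
α = ln(9.59/5.8) / ln(10.0/2.0) = ln(1.6534) / ln(5.0000)
  = 0.50286 / 1.60944 = 0.31245

α ≈ 0.312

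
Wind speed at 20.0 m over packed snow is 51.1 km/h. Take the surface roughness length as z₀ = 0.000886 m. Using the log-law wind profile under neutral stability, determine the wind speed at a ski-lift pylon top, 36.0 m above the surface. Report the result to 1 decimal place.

54.1 km/h

Log law: V(z) ∝ ln(z/z₀), so V₂/V₁ = ln(z₂/z₀) / ln(z₁/z₀).
ln(36.0/0.000886) = 10.6123, ln(20.0/0.000886) = 10.0245
V₂ = 51.1 × 10.6123/10.0245 = 51.1 × 1.0586 = 54.0962 km/h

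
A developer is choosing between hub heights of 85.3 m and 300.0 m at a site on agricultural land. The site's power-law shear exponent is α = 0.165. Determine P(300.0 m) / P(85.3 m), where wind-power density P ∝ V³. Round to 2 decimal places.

Speed ratio: V_B/V_A = (z_B/z_A)^α = (300.0/85.3)^0.165 = (3.5170)^0.165 = 1.23060
Power-density ratio: P_B/P_A = (V_B/V_A)³ = (1.23060)³ = 1.86361

1.86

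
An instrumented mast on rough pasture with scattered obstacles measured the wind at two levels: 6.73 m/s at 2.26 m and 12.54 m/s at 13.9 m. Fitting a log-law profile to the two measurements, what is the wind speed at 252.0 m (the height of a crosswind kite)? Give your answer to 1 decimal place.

21.8 m/s

Log law: V ∝ ln(z/z₀). From the pair, with r = V₁/V₂ = 0.53668,
ln z₀ = (ln z₁ − r·ln z₂)/(1 − r) = (0.8154 − 0.53668×2.6319)/0.46332 = -1.2888 → z₀ = 0.2756 m
V₃ = V₁ · ln(z₃/z₀)/ln(z₁/z₀) = 6.73 × 6.8182/2.1042 = 21.8075 m/s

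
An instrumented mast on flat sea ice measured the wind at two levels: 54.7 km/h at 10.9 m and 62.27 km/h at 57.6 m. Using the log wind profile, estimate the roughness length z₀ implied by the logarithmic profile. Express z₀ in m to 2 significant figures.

Log law: V(z) ∝ ln(z/z₀). With r = V₁/V₂ = 54.7/62.27 = 0.87843,
r · ln(z₂/z₀) = ln(z₁/z₀) ⇒ ln z₀ = (ln z₁ − r·ln z₂)/(1 − r)
ln z₀ = (2.38876 − 0.87843×4.05352) / 0.12157 = -9.6406
z₀ = exp(-9.6406) = 0.00006503 m

z₀ ≈ 0.000065 m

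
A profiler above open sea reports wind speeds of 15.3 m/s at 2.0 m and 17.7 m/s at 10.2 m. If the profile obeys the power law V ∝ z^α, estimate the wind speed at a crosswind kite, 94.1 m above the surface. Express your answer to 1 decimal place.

21.6 m/s

First find α: α = ln(V₂/V₁)/ln(z₂/z₁) = ln(17.7/15.3)/ln(10.2/2.0) = 0.14571/1.62924 = 0.0894
Extrapolate from 10.2 m to 94.1 m: V₃ = 17.7 × (94.1/10.2)^0.0894 = 17.7 × 1.2198 = 21.5912 m/s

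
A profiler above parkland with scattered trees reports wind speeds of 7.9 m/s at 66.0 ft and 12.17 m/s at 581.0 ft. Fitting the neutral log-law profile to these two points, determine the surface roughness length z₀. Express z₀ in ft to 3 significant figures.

z₀ ≈ 1.18 ft

Log law: V(z) ∝ ln(z/z₀). With r = V₁/V₂ = 7.9/12.17 = 0.64914,
r · ln(z₂/z₀) = ln(z₁/z₀) ⇒ ln z₀ = (ln z₁ − r·ln z₂)/(1 − r)
ln z₀ = (4.18965 − 0.64914×6.36475) / 0.35086 = 0.1655
z₀ = exp(0.1655) = 1.180 ft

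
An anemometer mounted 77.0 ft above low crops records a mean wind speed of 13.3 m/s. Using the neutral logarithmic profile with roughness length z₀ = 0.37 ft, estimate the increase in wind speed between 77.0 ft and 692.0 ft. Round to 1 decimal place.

Log law: V₂ = V₁ · ln(z₂/z₀)/ln(z₁/z₀) = 13.3 × 7.5338/5.3381 = 18.7709 m/s
ΔV = 18.7709 − 13.3 = 5.4709 m/s

5.5 m/s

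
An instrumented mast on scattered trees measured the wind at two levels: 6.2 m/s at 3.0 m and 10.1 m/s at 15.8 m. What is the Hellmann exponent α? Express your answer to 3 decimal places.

α ≈ 0.294

Power law: V₂/V₁ = (z₂/z₁)^α ⇒ α = ln(V₂/V₁) / ln(z₂/z₁)
α = ln(10.1/6.2) / ln(15.8/3.0) = ln(1.6290) / ln(5.2667)
  = 0.48799 / 1.66140 = 0.29372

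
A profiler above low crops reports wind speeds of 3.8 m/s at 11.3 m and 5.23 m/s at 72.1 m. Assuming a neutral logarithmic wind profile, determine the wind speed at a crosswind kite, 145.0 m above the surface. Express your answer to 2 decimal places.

Log law: V ∝ ln(z/z₀). From the pair, with r = V₁/V₂ = 0.72658,
ln z₀ = (ln z₁ − r·ln z₂)/(1 − r) = (2.4248 − 0.72658×4.2781)/0.27342 = -2.4999 → z₀ = 0.08209 m
V₃ = V₁ · ln(z₃/z₀)/ln(z₁/z₀) = 3.8 × 7.4767/4.9247 = 5.7691 m/s

5.77 m/s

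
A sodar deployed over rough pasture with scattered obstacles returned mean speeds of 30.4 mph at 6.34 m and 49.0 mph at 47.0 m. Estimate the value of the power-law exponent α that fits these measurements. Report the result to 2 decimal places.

α ≈ 0.24

Power law: V₂/V₁ = (z₂/z₁)^α ⇒ α = ln(V₂/V₁) / ln(z₂/z₁)
α = ln(49.0/30.4) / ln(47.0/6.34) = ln(1.6118) / ln(7.4132)
  = 0.47738 / 2.00327 = 0.23830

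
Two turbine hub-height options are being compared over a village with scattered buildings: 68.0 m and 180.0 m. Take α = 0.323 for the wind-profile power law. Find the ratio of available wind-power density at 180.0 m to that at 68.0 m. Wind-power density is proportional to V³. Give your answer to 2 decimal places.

Speed ratio: V_B/V_A = (z_B/z_A)^α = (180.0/68.0)^0.323 = (2.6471)^0.323 = 1.36947
Power-density ratio: P_B/P_A = (V_B/V_A)³ = (1.36947)³ = 2.56837

2.57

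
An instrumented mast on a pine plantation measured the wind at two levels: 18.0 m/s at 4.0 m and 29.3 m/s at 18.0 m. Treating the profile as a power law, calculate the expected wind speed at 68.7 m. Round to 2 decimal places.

45.22 m/s

First find α: α = ln(V₂/V₁)/ln(z₂/z₁) = ln(29.3/18.0)/ln(18.0/4.0) = 0.48722/1.50408 = 0.3239
Extrapolate from 18.0 m to 68.7 m: V₃ = 29.3 × (68.7/18.0)^0.3239 = 29.3 × 1.5432 = 45.2160 m/s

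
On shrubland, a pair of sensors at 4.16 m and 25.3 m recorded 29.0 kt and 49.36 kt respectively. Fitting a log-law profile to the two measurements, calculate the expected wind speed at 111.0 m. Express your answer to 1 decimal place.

Log law: V ∝ ln(z/z₀). From the pair, with r = V₁/V₂ = 0.58752,
ln z₀ = (ln z₁ − r·ln z₂)/(1 − r) = (1.4255 − 0.58752×3.2308)/0.41248 = -1.1459 → z₀ = 0.3179 m
V₃ = V₁ · ln(z₃/z₀)/ln(z₁/z₀) = 29.0 × 5.8554/2.5714 = 66.0370 kt

66.0 kt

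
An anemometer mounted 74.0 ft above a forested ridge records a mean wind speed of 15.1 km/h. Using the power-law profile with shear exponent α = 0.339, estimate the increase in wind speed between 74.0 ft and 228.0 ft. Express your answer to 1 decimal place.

7.0 km/h

Power law: V₂ = V₁ · (z₂/z₁)^α = 15.1 × (3.0811)^0.339 = 22.1130 km/h
ΔV = 22.1130 − 15.1 = 7.0130 km/h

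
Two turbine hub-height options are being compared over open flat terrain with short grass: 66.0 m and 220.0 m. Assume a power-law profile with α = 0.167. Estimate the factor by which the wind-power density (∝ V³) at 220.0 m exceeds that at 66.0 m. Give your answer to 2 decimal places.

Speed ratio: V_B/V_A = (z_B/z_A)^α = (220.0/66.0)^0.167 = (3.3333)^0.167 = 1.22270
Power-density ratio: P_B/P_A = (V_B/V_A)³ = (1.22270)³ = 1.82794

1.83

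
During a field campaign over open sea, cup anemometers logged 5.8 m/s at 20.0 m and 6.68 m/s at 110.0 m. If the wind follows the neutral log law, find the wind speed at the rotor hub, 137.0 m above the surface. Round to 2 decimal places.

Log law: V ∝ ln(z/z₀). From the pair, with r = V₁/V₂ = 0.86826,
ln z₀ = (ln z₁ − r·ln z₂)/(1 − r) = (2.9957 − 0.86826×4.7005)/0.13174 = -8.2401 → z₀ = 0.0002639 m
V₃ = V₁ · ln(z₃/z₀)/ln(z₁/z₀) = 5.8 × 13.1601/11.2358 = 6.7933 m/s

6.79 m/s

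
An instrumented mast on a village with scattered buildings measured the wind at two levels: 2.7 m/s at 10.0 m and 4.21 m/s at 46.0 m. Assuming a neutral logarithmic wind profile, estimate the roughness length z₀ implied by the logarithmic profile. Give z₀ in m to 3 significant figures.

Log law: V(z) ∝ ln(z/z₀). With r = V₁/V₂ = 2.7/4.21 = 0.64133,
r · ln(z₂/z₀) = ln(z₁/z₀) ⇒ ln z₀ = (ln z₁ − r·ln z₂)/(1 − r)
ln z₀ = (2.30259 − 0.64133×3.82864) / 0.35867 = -0.4261
z₀ = exp(-0.4261) = 0.6530 m

z₀ ≈ 0.653 m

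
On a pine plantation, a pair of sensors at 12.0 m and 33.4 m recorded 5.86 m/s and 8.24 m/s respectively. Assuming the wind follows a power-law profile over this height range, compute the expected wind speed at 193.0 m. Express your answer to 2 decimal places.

14.78 m/s

First find α: α = ln(V₂/V₁)/ln(z₂/z₁) = ln(8.24/5.86)/ln(33.4/12.0) = 0.34085/1.02365 = 0.3330
Extrapolate from 33.4 m to 193.0 m: V₃ = 8.24 × (193.0/33.4)^0.3330 = 8.24 × 1.7933 = 14.7772 m/s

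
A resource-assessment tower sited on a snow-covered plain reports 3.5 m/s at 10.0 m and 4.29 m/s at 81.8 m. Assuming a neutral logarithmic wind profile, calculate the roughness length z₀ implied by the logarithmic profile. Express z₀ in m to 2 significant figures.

z₀ ≈ 0.00090 m

Log law: V(z) ∝ ln(z/z₀). With r = V₁/V₂ = 3.5/4.29 = 0.81585,
r · ln(z₂/z₀) = ln(z₁/z₀) ⇒ ln z₀ = (ln z₁ − r·ln z₂)/(1 − r)
ln z₀ = (2.30259 − 0.81585×4.40428) / 0.18415 = -7.0087
z₀ = exp(-7.0087) = 0.0009040 m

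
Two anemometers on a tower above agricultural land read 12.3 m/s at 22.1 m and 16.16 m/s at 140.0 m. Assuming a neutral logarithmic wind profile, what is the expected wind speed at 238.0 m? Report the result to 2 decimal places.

17.27 m/s

Log law: V ∝ ln(z/z₀). From the pair, with r = V₁/V₂ = 0.76114,
ln z₀ = (ln z₁ − r·ln z₂)/(1 − r) = (3.0956 − 0.76114×4.9416)/0.23886 = -2.7870 → z₀ = 0.06161 m
V₃ = V₁ · ln(z₃/z₀)/ln(z₁/z₀) = 12.3 × 8.2592/5.8825 = 17.2695 m/s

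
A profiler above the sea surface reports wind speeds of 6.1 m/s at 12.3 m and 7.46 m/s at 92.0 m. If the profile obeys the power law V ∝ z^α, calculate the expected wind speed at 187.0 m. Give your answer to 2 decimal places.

8.01 m/s

First find α: α = ln(V₂/V₁)/ln(z₂/z₁) = ln(7.46/6.1)/ln(92.0/12.3) = 0.20127/2.01219 = 0.1000
Extrapolate from 92.0 m to 187.0 m: V₃ = 7.46 × (187.0/92.0)^0.1000 = 7.46 × 1.0735 = 8.0085 m/s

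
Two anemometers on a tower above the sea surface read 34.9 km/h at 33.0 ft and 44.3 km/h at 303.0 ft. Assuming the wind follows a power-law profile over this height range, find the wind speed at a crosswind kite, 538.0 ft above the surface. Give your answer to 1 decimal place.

47.1 km/h

First find α: α = ln(V₂/V₁)/ln(z₂/z₁) = ln(44.3/34.9)/ln(303.0/33.0) = 0.23850/2.21723 = 0.1076
Extrapolate from 303.0 ft to 538.0 ft: V₃ = 44.3 × (538.0/303.0)^0.1076 = 44.3 × 1.0637 = 47.1220 km/h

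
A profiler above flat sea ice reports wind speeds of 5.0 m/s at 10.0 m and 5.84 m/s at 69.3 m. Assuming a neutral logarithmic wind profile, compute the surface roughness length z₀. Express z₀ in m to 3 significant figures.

Log law: V(z) ∝ ln(z/z₀). With r = V₁/V₂ = 5.0/5.84 = 0.85616,
r · ln(z₂/z₀) = ln(z₁/z₀) ⇒ ln z₀ = (ln z₁ − r·ln z₂)/(1 − r)
ln z₀ = (2.30259 − 0.85616×4.23844) / 0.14384 = -9.2204
z₀ = exp(-9.2204) = 0.00009900 m

z₀ ≈ 0.0000990 m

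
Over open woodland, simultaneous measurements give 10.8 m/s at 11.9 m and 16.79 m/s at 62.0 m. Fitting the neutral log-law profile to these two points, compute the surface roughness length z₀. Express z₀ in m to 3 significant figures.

Log law: V(z) ∝ ln(z/z₀). With r = V₁/V₂ = 10.8/16.79 = 0.64324,
r · ln(z₂/z₀) = ln(z₁/z₀) ⇒ ln z₀ = (ln z₁ − r·ln z₂)/(1 − r)
ln z₀ = (2.47654 − 0.64324×4.12713) / 0.35676 = -0.4995
z₀ = exp(-0.4995) = 0.6068 m

z₀ ≈ 0.607 m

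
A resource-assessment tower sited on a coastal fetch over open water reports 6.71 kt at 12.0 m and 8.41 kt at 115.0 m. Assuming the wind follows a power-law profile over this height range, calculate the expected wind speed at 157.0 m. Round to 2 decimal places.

8.68 kt

First find α: α = ln(V₂/V₁)/ln(z₂/z₁) = ln(8.41/6.71)/ln(115.0/12.0) = 0.22582/2.26003 = 0.0999
Extrapolate from 115.0 m to 157.0 m: V₃ = 8.41 × (157.0/115.0)^0.0999 = 8.41 × 1.0316 = 8.6757 kt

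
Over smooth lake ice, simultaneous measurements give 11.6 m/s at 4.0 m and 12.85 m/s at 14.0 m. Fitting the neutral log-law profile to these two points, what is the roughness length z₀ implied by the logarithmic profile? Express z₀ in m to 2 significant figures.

Log law: V(z) ∝ ln(z/z₀). With r = V₁/V₂ = 11.6/12.85 = 0.90272,
r · ln(z₂/z₀) = ln(z₁/z₀) ⇒ ln z₀ = (ln z₁ − r·ln z₂)/(1 − r)
ln z₀ = (1.38629 − 0.90272×2.63906) / 0.09728 = -10.2393
z₀ = exp(-10.2393) = 0.00003574 m

z₀ ≈ 0.000036 m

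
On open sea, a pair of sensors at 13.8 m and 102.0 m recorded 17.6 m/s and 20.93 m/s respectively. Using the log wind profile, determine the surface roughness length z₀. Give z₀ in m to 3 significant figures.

z₀ ≈ 0.000354 m

Log law: V(z) ∝ ln(z/z₀). With r = V₁/V₂ = 17.6/20.93 = 0.84090,
r · ln(z₂/z₀) = ln(z₁/z₀) ⇒ ln z₀ = (ln z₁ − r·ln z₂)/(1 − r)
ln z₀ = (2.62467 − 0.84090×4.62497) / 0.15910 = -7.9475
z₀ = exp(-7.9475) = 0.0003535 m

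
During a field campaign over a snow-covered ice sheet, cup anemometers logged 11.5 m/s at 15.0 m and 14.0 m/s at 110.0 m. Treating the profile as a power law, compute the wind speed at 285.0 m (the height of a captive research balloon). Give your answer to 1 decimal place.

First find α: α = ln(V₂/V₁)/ln(z₂/z₁) = ln(14.0/11.5)/ln(110.0/15.0) = 0.19671/1.99243 = 0.0987
Extrapolate from 110.0 m to 285.0 m: V₃ = 14.0 × (285.0/110.0)^0.0987 = 14.0 × 1.0985 = 15.3797 m/s

15.4 m/s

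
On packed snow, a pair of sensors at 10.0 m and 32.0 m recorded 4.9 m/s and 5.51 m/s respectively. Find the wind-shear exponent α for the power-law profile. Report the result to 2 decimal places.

α ≈ 0.10

Power law: V₂/V₁ = (z₂/z₁)^α ⇒ α = ln(V₂/V₁) / ln(z₂/z₁)
α = ln(5.51/4.9) / ln(32.0/10.0) = ln(1.1245) / ln(3.2000)
  = 0.11733 / 1.16315 = 0.10087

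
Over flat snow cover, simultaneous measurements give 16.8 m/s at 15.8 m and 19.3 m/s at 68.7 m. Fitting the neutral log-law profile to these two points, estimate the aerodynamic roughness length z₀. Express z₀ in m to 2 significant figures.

z₀ ≈ 0.00081 m

Log law: V(z) ∝ ln(z/z₀). With r = V₁/V₂ = 16.8/19.3 = 0.87047,
r · ln(z₂/z₀) = ln(z₁/z₀) ⇒ ln z₀ = (ln z₁ − r·ln z₂)/(1 − r)
ln z₀ = (2.76001 − 0.87047×4.22975) / 0.12953 = -7.1166
z₀ = exp(-7.1166) = 0.0008115 m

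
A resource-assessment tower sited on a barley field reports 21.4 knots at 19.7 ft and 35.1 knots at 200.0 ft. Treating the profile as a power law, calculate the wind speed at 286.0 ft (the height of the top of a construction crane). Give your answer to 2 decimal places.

First find α: α = ln(V₂/V₁)/ln(z₂/z₁) = ln(35.1/21.4)/ln(200.0/19.7) = 0.49481/2.31770 = 0.2135
Extrapolate from 200.0 ft to 286.0 ft: V₃ = 35.1 × (286.0/200.0)^0.2135 = 35.1 × 1.0794 = 37.8852 knots

37.89 knots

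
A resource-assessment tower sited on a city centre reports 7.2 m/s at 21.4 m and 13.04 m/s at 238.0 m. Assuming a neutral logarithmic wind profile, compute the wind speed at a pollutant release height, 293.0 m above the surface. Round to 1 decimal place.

Log law: V ∝ ln(z/z₀). From the pair, with r = V₁/V₂ = 0.55215,
ln z₀ = (ln z₁ − r·ln z₂)/(1 − r) = (3.0634 − 0.55215×5.4723)/0.44785 = 0.0935 → z₀ = 1.098 m
V₃ = V₁ · ln(z₃/z₀)/ln(z₁/z₀) = 7.2 × 5.5866/2.9699 = 13.5440 m/s

13.5 m/s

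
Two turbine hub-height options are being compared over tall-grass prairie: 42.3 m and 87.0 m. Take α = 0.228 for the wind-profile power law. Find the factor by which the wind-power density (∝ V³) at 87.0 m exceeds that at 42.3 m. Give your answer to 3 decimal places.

Speed ratio: V_B/V_A = (z_B/z_A)^α = (87.0/42.3)^0.228 = (2.0567)^0.228 = 1.17870
Power-density ratio: P_B/P_A = (V_B/V_A)³ = (1.17870)³ = 1.63762

1.638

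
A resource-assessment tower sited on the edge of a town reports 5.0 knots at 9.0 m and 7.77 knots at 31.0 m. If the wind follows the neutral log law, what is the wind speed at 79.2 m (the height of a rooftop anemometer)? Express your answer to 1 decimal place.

9.9 knots

Log law: V ∝ ln(z/z₀). From the pair, with r = V₁/V₂ = 0.64350,
ln z₀ = (ln z₁ − r·ln z₂)/(1 − r) = (2.1972 − 0.64350×3.4340)/0.35650 = -0.0352 → z₀ = 0.9654 m
V₃ = V₁ · ln(z₃/z₀)/ln(z₁/z₀) = 5.0 × 4.4072/2.2324 = 9.8708 knots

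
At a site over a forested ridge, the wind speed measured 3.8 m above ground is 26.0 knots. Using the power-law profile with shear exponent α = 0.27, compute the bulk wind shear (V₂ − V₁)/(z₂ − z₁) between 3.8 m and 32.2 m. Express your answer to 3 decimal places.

0.715 knots/m

Power law: V₂ = V₁ · (z₂/z₁)^α = 26.0 × (8.4737)^0.27 = 46.2970 knots
ΔV/Δz = (46.2970 − 26.0)/(32.2 − 3.8) = 20.2970/28.4000 = 0.71468 knots/m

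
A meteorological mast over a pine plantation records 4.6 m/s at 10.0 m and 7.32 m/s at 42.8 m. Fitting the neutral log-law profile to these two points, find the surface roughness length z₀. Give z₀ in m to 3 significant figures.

z₀ ≈ 0.855 m

Log law: V(z) ∝ ln(z/z₀). With r = V₁/V₂ = 4.6/7.32 = 0.62842,
r · ln(z₂/z₀) = ln(z₁/z₀) ⇒ ln z₀ = (ln z₁ − r·ln z₂)/(1 − r)
ln z₀ = (2.30259 − 0.62842×3.75654) / 0.37158 = -0.1563
z₀ = exp(-0.1563) = 0.8553 m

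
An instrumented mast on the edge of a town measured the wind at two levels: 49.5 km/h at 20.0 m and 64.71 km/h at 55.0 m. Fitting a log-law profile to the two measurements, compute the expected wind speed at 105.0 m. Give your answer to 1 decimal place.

Log law: V ∝ ln(z/z₀). From the pair, with r = V₁/V₂ = 0.76495,
ln z₀ = (ln z₁ − r·ln z₂)/(1 − r) = (2.9957 − 0.76495×4.0073)/0.23505 = -0.2965 → z₀ = 0.7434 m
V₃ = V₁ · ln(z₃/z₀)/ln(z₁/z₀) = 49.5 × 4.9504/3.2922 = 74.4324 km/h

74.4 km/h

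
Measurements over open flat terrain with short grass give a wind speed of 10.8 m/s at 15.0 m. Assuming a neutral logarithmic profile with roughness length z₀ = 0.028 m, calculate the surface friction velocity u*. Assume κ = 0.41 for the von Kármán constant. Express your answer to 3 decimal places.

u* ≈ 0.705 m/s

Log law: V(z) = (u*/κ) · ln(z/z₀) ⇒ u* = κ · V / ln(z/z₀)
u* = 0.41 × 10.8 / ln(15.0/0.028) = 0.41 × 10.8 / 6.2836
   = 4.4280 / 6.2836 = 0.7047 m/s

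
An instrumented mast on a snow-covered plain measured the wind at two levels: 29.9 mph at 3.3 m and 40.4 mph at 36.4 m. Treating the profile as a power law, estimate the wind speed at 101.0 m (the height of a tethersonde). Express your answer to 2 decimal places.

First find α: α = ln(V₂/V₁)/ln(z₂/z₁) = ln(40.4/29.9)/ln(36.4/3.3) = 0.30097/2.40065 = 0.1254
Extrapolate from 36.4 m to 101.0 m: V₃ = 40.4 × (101.0/36.4)^0.1254 = 40.4 × 1.1365 = 45.9143 mph

45.91 mph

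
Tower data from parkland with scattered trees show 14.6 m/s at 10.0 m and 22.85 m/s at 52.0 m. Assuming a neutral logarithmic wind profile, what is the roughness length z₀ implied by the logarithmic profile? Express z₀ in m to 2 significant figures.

z₀ ≈ 0.54 m

Log law: V(z) ∝ ln(z/z₀). With r = V₁/V₂ = 14.6/22.85 = 0.63895,
r · ln(z₂/z₀) = ln(z₁/z₀) ⇒ ln z₀ = (ln z₁ − r·ln z₂)/(1 − r)
ln z₀ = (2.30259 − 0.63895×3.95124) / 0.36105 = -0.6150
z₀ = exp(-0.6150) = 0.5406 m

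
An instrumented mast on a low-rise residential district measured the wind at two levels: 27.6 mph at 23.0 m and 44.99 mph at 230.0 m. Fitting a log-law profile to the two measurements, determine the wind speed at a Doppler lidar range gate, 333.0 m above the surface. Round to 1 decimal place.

47.8 mph

Log law: V ∝ ln(z/z₀). From the pair, with r = V₁/V₂ = 0.61347,
ln z₀ = (ln z₁ − r·ln z₂)/(1 − r) = (3.1355 − 0.61347×5.4381)/0.38653 = -0.5190 → z₀ = 0.5951 m
V₃ = V₁ · ln(z₃/z₀)/ln(z₁/z₀) = 27.6 × 6.3271/3.6545 = 47.7849 mph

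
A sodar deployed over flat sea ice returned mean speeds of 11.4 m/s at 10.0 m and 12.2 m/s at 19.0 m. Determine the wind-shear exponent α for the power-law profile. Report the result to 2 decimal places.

Power law: V₂/V₁ = (z₂/z₁)^α ⇒ α = ln(V₂/V₁) / ln(z₂/z₁)
α = ln(12.2/11.4) / ln(19.0/10.0) = ln(1.0702) / ln(1.9000)
  = 0.06782 / 0.64185 = 0.10567

α ≈ 0.11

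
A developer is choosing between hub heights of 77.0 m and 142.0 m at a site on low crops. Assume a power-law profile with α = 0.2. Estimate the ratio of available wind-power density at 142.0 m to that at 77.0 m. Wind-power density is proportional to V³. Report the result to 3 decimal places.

Speed ratio: V_B/V_A = (z_B/z_A)^α = (142.0/77.0)^0.2 = (1.8442)^0.2 = 1.13021
Power-density ratio: P_B/P_A = (V_B/V_A)³ = (1.13021)³ = 1.44371

1.444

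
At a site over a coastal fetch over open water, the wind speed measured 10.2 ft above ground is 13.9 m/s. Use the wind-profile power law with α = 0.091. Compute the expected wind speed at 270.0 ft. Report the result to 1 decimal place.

Power-law profile: V₂ = V₁ · (z₂/z₁)^α
V₂ = 13.9 × (270.0/10.2)^0.091 = 13.9 × (26.4706)^0.091
    = 13.9 × 1.3473 = 18.7278 m/s

18.7 m/s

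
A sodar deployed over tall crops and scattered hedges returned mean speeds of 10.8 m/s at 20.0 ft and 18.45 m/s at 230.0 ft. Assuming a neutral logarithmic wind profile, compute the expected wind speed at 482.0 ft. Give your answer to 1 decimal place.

20.8 m/s

Log law: V ∝ ln(z/z₀). From the pair, with r = V₁/V₂ = 0.58537,
ln z₀ = (ln z₁ − r·ln z₂)/(1 − r) = (2.9957 − 0.58537×5.4381)/0.41463 = -0.4523 → z₀ = 0.6362 ft
V₃ = V₁ · ln(z₃/z₀)/ln(z₁/z₀) = 10.8 × 6.6302/3.4480 = 20.7674 m/s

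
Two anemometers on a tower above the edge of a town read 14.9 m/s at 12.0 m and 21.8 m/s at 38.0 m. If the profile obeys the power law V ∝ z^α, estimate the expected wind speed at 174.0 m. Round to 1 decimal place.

36.0 m/s

First find α: α = ln(V₂/V₁)/ln(z₂/z₁) = ln(21.8/14.9)/ln(38.0/12.0) = 0.38055/1.15268 = 0.3301
Extrapolate from 38.0 m to 174.0 m: V₃ = 21.8 × (174.0/38.0)^0.3301 = 21.8 × 1.6525 = 36.0250 m/s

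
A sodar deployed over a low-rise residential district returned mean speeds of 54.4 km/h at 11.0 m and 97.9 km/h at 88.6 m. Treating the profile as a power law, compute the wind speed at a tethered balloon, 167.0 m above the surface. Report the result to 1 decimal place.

117.0 km/h

First find α: α = ln(V₂/V₁)/ln(z₂/z₁) = ln(97.9/54.4)/ln(88.6/11.0) = 0.58758/2.08624 = 0.2816
Extrapolate from 88.6 m to 167.0 m: V₃ = 97.9 × (167.0/88.6)^0.2816 = 97.9 × 1.1955 = 117.0349 km/h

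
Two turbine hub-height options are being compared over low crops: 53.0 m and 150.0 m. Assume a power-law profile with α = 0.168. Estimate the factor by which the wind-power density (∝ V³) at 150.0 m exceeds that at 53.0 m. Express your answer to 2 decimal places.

Speed ratio: V_B/V_A = (z_B/z_A)^α = (150.0/53.0)^0.168 = (2.8302)^0.168 = 1.19098
Power-density ratio: P_B/P_A = (V_B/V_A)³ = (1.19098)³ = 1.68933

1.69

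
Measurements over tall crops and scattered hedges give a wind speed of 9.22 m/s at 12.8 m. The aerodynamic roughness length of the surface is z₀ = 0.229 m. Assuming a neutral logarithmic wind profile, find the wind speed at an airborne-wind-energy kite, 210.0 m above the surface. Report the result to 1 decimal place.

15.6 m/s

Log law: V(z) ∝ ln(z/z₀), so V₂/V₁ = ln(z₂/z₀) / ln(z₁/z₀).
ln(210.0/0.229) = 6.8211, ln(12.8/0.229) = 4.0235
V₂ = 9.22 × 6.8211/4.0235 = 9.22 × 1.6953 = 15.6310 m/s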